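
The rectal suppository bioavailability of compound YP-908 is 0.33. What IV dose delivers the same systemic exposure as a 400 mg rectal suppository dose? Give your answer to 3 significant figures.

D_iv = 132 mg

Systemic exposure from an extravascular dose = F × D_ev, so the equivalent IV dose is F × D_ev.
D_iv = F × D_ev = 0.33 × 400 = 132 mg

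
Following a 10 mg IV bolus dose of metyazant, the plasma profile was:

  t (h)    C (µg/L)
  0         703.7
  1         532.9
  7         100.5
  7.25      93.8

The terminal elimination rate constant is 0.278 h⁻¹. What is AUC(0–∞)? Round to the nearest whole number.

Trapezoidal AUC_0→7.25:
  [0→1]: (703.7+532.9)/2 × 1 = 618.3
  [1→7]: (532.9+100.5)/2 × 6 = 1900.2
  [7→7.25]: (100.5+93.8)/2 × 0.25 = 24.2875
  Sum = 2542.7875 µg/L·h
Extrapolated tail: C_last / k_e = 93.8 / 0.278 = 337.410
AUC_0→∞ = 2542.7875 + 337.410 = 2880.1975 µg/L·h

AUC = 2880 µg/L·h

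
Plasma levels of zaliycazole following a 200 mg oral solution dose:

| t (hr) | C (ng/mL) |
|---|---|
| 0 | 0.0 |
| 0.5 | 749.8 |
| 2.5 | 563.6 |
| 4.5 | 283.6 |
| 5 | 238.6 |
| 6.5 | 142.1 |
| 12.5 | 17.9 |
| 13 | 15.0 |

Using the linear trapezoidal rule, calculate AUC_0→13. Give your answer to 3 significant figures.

Trapezoidal AUC_0→13:
  [0→0.5]: (0.0+749.8)/2 × 0.5 = 187.45
  [0.5→2.5]: (749.8+563.6)/2 × 2 = 1313.4
  [2.5→4.5]: (563.6+283.6)/2 × 2 = 847.2
  [4.5→5]: (283.6+238.6)/2 × 0.5 = 130.55
  [5→6.5]: (238.6+142.1)/2 × 1.5 = 285.525
  [6.5→12.5]: (142.1+17.9)/2 × 6 = 480.0
  [12.5→13]: (17.9+15.0)/2 × 0.5 = 8.225
  Sum = 3252.35 ng/mL·hr

AUC = 3250 ng/mL·hr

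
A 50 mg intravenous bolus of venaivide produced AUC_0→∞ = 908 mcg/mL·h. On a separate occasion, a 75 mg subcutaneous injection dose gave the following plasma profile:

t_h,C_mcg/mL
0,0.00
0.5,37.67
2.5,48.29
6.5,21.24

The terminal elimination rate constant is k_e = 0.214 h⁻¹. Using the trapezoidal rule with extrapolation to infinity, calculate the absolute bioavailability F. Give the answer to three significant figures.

Trapezoidal AUC_0→6.5 (subcutaneous injection):
  [0→0.5]: (0.00+37.67)/2 × 0.5 = 9.4175
  [0.5→2.5]: (37.67+48.29)/2 × 2 = 85.96
  [2.5→6.5]: (48.29+21.24)/2 × 4 = 139.06
  Sum = 234.4375 mcg/mL·h
Tail: C_last/k_e = 21.24/0.214 = 99.252
AUC_0→∞ (subcutaneous injection) = 234.4375 + 99.252 = 333.6895 mcg/mL·h
F = (AUC_ev/D_ev)/(AUC_iv/D_iv) = (333.6895/75)/(908/50) = 4.44919/18.16 = 0.2450

F = 0.245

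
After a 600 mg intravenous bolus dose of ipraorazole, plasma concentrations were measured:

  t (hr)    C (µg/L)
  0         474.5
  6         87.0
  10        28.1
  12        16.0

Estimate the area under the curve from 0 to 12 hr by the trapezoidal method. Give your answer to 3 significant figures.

AUC = 1960 µg/L·hr

Trapezoidal AUC_0→12:
  [0→6]: (474.5+87.0)/2 × 6 = 1684.5
  [6→10]: (87.0+28.1)/2 × 4 = 230.2
  [10→12]: (28.1+16.0)/2 × 2 = 44.1
  Sum = 1958.8 µg/L·hr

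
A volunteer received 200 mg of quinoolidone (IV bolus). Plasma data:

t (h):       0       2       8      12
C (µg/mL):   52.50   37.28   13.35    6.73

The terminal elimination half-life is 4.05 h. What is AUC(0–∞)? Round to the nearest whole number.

AUC = 321 µg/mL·h

Trapezoidal AUC_0→12:
  [0→2]: (52.50+37.28)/2 × 2 = 89.78
  [2→8]: (37.28+13.35)/2 × 6 = 151.89
  [8→12]: (13.35+6.73)/2 × 4 = 40.16
  Sum = 281.83 µg/mL·h
k_e = ln2 / t½ = 0.693147 / 4.05 = 0.1711 h^-1
Extrapolated tail: C_last / k_e = 6.73 / 0.1711 = 39.334
AUC_0→∞ = 281.83 + 39.334 = 321.164 µg/mL·h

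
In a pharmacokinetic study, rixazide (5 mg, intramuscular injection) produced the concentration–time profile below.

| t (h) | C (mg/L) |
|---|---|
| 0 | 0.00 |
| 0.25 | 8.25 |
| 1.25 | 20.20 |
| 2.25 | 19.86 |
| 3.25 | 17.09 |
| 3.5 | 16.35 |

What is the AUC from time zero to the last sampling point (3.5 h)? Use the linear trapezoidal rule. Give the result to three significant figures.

AUC = 57.9 mg/L·h

Trapezoidal AUC_0→3.5:
  [0→0.25]: (0.00+8.25)/2 × 0.25 = 1.03125
  [0.25→1.25]: (8.25+20.20)/2 × 1 = 14.225
  [1.25→2.25]: (20.20+19.86)/2 × 1 = 20.03
  [2.25→3.25]: (19.86+17.09)/2 × 1 = 18.475
  [3.25→3.5]: (17.09+16.35)/2 × 0.25 = 4.18
  Sum = 57.94125 mg/L·h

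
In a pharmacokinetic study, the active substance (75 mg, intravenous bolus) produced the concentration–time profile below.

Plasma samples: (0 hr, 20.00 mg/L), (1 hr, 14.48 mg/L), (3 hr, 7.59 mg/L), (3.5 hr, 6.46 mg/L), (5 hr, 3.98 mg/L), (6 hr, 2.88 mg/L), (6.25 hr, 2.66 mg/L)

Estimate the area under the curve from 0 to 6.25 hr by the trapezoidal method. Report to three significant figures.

Trapezoidal AUC_0→6.25:
  [0→1]: (20.00+14.48)/2 × 1 = 17.24
  [1→3]: (14.48+7.59)/2 × 2 = 22.07
  [3→3.5]: (7.59+6.46)/2 × 0.5 = 3.5125
  [3.5→5]: (6.46+3.98)/2 × 1.5 = 7.83
  [5→6]: (3.98+2.88)/2 × 1 = 3.43
  [6→6.25]: (2.88+2.66)/2 × 0.25 = 0.6925
  Sum = 54.775 mg/L·hr

AUC = 54.8 mg/L·hr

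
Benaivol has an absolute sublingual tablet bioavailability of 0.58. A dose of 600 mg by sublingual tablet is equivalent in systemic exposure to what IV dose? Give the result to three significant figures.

D_iv = 348 mg

Systemic exposure from an extravascular dose = F × D_ev, so the equivalent IV dose is F × D_ev.
D_iv = F × D_ev = 0.58 × 600 = 348 mg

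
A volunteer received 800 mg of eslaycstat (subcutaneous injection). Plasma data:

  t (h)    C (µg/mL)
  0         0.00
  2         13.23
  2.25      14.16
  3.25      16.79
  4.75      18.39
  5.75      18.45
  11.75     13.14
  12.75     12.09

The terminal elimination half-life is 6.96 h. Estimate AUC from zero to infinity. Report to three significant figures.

AUC = 306 µg/mL·h

Trapezoidal AUC_0→12.75:
  [0→2]: (0.00+13.23)/2 × 2 = 13.23
  [2→2.25]: (13.23+14.16)/2 × 0.25 = 3.42375
  [2.25→3.25]: (14.16+16.79)/2 × 1 = 15.475
  [3.25→4.75]: (16.79+18.39)/2 × 1.5 = 26.385
  [4.75→5.75]: (18.39+18.45)/2 × 1 = 18.42
  [5.75→11.75]: (18.45+13.14)/2 × 6 = 94.77
  [11.75→12.75]: (13.14+12.09)/2 × 1 = 12.615
  Sum = 184.31875 µg/mL·h
k_e = ln2 / t½ = 0.693147 / 6.96 = 0.0996 h^-1
Extrapolated tail: C_last / k_e = 12.09 / 0.0996 = 121.386
AUC_0→∞ = 184.31875 + 121.386 = 305.70475 µg/mL·h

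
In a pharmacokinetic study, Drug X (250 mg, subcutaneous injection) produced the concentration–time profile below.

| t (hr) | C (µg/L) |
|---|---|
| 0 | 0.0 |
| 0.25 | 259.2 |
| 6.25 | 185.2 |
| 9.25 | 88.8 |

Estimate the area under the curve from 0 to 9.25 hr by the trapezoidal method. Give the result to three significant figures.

Trapezoidal AUC_0→9.25:
  [0→0.25]: (0.0+259.2)/2 × 0.25 = 32.4
  [0.25→6.25]: (259.2+185.2)/2 × 6 = 1333.2
  [6.25→9.25]: (185.2+88.8)/2 × 3 = 411.0
  Sum = 1776.6 µg/L·hr

AUC = 1780 µg/L·hr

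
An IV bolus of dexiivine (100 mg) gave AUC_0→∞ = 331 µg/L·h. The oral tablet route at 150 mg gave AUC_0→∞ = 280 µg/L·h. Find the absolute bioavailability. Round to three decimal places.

F = (AUC_ev / D_ev) / (AUC_iv / D_iv)
  = (280/150) / (331/100)
  = 1.86667 / 3.31 = 0.5639

F = 0.564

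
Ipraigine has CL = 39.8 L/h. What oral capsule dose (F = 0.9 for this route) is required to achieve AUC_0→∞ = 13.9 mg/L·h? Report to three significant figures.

Dose = 615 mg

Dose = CL × AUC_0→∞ / F
     = 39.8 × 13.9 / 0.9 = 614.689 mg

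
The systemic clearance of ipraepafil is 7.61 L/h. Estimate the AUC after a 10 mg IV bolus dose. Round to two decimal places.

AUC = 1.31 mg/L·h

AUC_0→∞ = Dose_iv / CL
        = 10 / 7.61 = 1.31406 mg/L·h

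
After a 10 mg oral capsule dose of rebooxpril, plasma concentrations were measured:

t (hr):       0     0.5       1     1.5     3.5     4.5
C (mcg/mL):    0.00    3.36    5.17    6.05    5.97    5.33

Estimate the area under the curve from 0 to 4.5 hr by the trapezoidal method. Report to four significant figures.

AUC = 23.45 mcg/mL·hr

Trapezoidal AUC_0→4.5:
  [0→0.5]: (0.00+3.36)/2 × 0.5 = 0.84
  [0.5→1]: (3.36+5.17)/2 × 0.5 = 2.1325
  [1→1.5]: (5.17+6.05)/2 × 0.5 = 2.805
  [1.5→3.5]: (6.05+5.97)/2 × 2 = 12.02
  [3.5→4.5]: (5.97+5.33)/2 × 1 = 5.65
  Sum = 23.4475 mcg/mL·hr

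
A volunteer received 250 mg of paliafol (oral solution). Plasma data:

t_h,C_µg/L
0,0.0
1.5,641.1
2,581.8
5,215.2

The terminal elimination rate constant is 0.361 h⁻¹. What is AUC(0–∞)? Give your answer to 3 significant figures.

AUC = 2580 µg/L·h

Trapezoidal AUC_0→5:
  [0→1.5]: (0.0+641.1)/2 × 1.5 = 480.825
  [1.5→2]: (641.1+581.8)/2 × 0.5 = 305.725
  [2→5]: (581.8+215.2)/2 × 3 = 1195.5
  Sum = 1982.05 µg/L·h
Extrapolated tail: C_last / k_e = 215.2 / 0.361 = 596.122
AUC_0→∞ = 1982.05 + 596.122 = 2578.172 µg/L·h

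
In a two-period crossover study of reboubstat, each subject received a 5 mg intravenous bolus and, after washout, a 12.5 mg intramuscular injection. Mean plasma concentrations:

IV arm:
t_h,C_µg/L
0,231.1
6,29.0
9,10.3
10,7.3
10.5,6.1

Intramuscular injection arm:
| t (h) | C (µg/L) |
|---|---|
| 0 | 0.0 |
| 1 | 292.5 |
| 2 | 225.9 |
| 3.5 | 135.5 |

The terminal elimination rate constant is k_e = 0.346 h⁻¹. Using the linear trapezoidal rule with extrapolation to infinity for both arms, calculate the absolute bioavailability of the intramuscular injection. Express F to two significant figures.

F = 0.49

Trapezoidal AUC_0→10.5 (IV):
  [0→6]: (231.1+29.0)/2 × 6 = 780.3
  [6→9]: (29.0+10.3)/2 × 3 = 58.95
  [9→10]: (10.3+7.3)/2 × 1 = 8.8
  [10→10.5]: (7.3+6.1)/2 × 0.5 = 3.35
  Sum = 851.4 µg/L·h
IV tail: 6.1/0.346 = 17.630; AUC_iv,0→∞ = 851.4 + 17.630 = 869.03 µg/L·h
Trapezoidal AUC_0→3.5 (intramuscular injection):
  [0→1]: (0.0+292.5)/2 × 1 = 146.25
  [1→2]: (292.5+225.9)/2 × 1 = 259.2
  [2→3.5]: (225.9+135.5)/2 × 1.5 = 271.05
  Sum = 676.5 µg/L·h
intramuscular injection tail: 135.5/0.346 = 391.618; AUC_ev,0→∞ = 676.5 + 391.618 = 1068.118 µg/L·h
F = (AUC_ev/D_ev)/(AUC_iv/D_iv) = (1068.118/12.5)/(869.03/5) = 85.44944/173.806 = 0.4916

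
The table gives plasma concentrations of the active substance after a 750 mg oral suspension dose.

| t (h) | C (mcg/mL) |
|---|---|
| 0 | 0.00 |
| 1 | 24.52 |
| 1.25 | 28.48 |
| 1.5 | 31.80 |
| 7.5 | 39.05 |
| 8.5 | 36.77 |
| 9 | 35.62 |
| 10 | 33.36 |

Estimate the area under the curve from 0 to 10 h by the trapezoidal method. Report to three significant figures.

Trapezoidal AUC_0→10:
  [0→1]: (0.00+24.52)/2 × 1 = 12.26
  [1→1.25]: (24.52+28.48)/2 × 0.25 = 6.625
  [1.25→1.5]: (28.48+31.80)/2 × 0.25 = 7.535
  [1.5→7.5]: (31.80+39.05)/2 × 6 = 212.55
  [7.5→8.5]: (39.05+36.77)/2 × 1 = 37.91
  [8.5→9]: (36.77+35.62)/2 × 0.5 = 18.0975
  [9→10]: (35.62+33.36)/2 × 1 = 34.49
  Sum = 329.4675 mcg/mL·h

AUC = 329 mcg/mL·h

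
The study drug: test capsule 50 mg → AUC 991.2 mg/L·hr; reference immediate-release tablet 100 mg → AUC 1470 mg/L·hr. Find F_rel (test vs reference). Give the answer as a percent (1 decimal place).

F_rel = (AUC_test/D_test) / (AUC_ref/D_ref)
      = (991.2/50) / (1470/100)
      = 19.824 / 14.7 = 1.3486 = 134.86%

F_rel = 134.9%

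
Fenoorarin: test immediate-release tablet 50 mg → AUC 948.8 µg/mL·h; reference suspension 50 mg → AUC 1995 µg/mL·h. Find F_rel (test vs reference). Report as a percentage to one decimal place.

F_rel = (AUC_test/D_test) / (AUC_ref/D_ref)
      = (948.8/50) / (1995/50)
      = 18.976 / 39.9 = 0.4756 = 47.56%

F_rel = 47.6%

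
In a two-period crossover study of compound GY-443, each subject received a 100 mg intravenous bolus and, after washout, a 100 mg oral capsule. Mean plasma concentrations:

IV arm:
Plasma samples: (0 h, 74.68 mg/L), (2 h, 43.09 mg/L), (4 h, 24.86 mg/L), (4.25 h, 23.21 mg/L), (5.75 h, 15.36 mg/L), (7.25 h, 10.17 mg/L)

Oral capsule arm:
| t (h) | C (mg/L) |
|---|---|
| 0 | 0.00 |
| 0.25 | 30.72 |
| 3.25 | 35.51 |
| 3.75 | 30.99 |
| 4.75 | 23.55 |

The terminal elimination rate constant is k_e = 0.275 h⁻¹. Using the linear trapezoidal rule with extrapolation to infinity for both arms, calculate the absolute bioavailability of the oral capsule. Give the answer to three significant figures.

Trapezoidal AUC_0→7.25 (IV):
  [0→2]: (74.68+43.09)/2 × 2 = 117.77
  [2→4]: (43.09+24.86)/2 × 2 = 67.95
  [4→4.25]: (24.86+23.21)/2 × 0.25 = 6.00875
  [4.25→5.75]: (23.21+15.36)/2 × 1.5 = 28.9275
  [5.75→7.25]: (15.36+10.17)/2 × 1.5 = 19.1475
  Sum = 239.80375 mg/L·h
IV tail: 10.17/0.275 = 36.982; AUC_iv,0→∞ = 239.80375 + 36.982 = 276.78575 mg/L·h
Trapezoidal AUC_0→4.75 (oral capsule):
  [0→0.25]: (0.00+30.72)/2 × 0.25 = 3.84
  [0.25→3.25]: (30.72+35.51)/2 × 3 = 99.345
  [3.25→3.75]: (35.51+30.99)/2 × 0.5 = 16.625
  [3.75→4.75]: (30.99+23.55)/2 × 1 = 27.27
  Sum = 147.08 mg/L·h
oral capsule tail: 23.55/0.275 = 85.636; AUC_ev,0→∞ = 147.08 + 85.636 = 232.716 mg/L·h
F = (AUC_ev/D_ev)/(AUC_iv/D_iv) = (232.716/100)/(276.78575/100) = 2.32716/2.7678575 = 0.8408

F = 0.841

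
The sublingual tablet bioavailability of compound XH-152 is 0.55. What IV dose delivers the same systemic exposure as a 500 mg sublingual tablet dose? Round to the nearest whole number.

D_iv = 275 mg

Systemic exposure from an extravascular dose = F × D_ev, so the equivalent IV dose is F × D_ev.
D_iv = F × D_ev = 0.55 × 500 = 275 mg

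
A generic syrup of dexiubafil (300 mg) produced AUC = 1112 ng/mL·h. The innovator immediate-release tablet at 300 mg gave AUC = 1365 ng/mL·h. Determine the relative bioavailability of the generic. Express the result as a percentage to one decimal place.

F_rel = 81.5%

F_rel = (AUC_test/D_test) / (AUC_ref/D_ref)
      = (1112/300) / (1365/300)
      = 3.70667 / 4.55 = 0.8147 = 81.47%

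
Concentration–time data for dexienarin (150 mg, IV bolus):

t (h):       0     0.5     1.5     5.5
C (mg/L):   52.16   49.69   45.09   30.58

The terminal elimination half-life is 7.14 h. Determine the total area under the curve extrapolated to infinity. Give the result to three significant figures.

Trapezoidal AUC_0→5.5:
  [0→0.5]: (52.16+49.69)/2 × 0.5 = 25.4625
  [0.5→1.5]: (49.69+45.09)/2 × 1 = 47.39
  [1.5→5.5]: (45.09+30.58)/2 × 4 = 151.34
  Sum = 224.1925 mg/L·h
k_e = ln2 / t½ = 0.693147 / 7.14 = 0.0971 h^-1
Extrapolated tail: C_last / k_e = 30.58 / 0.0971 = 314.933
AUC_0→∞ = 224.1925 + 314.933 = 539.1255 mg/L·h

AUC = 539 mg/L·h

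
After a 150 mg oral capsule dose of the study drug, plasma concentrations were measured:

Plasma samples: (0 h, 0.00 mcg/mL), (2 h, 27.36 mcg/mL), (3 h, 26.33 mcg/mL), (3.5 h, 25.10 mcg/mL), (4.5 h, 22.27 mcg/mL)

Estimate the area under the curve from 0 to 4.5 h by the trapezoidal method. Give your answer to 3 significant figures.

Trapezoidal AUC_0→4.5:
  [0→2]: (0.00+27.36)/2 × 2 = 27.36
  [2→3]: (27.36+26.33)/2 × 1 = 26.845
  [3→3.5]: (26.33+25.10)/2 × 0.5 = 12.8575
  [3.5→4.5]: (25.10+22.27)/2 × 1 = 23.685
  Sum = 90.7475 mcg/mL·h

AUC = 90.7 mcg/mL·h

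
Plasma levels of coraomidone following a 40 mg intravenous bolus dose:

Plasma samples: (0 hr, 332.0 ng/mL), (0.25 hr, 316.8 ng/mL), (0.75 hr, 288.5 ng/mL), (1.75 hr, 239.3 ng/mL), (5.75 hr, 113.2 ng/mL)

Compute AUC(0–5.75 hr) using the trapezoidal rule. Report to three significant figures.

AUC = 1200 ng/mL·hr

Trapezoidal AUC_0→5.75:
  [0→0.25]: (332.0+316.8)/2 × 0.25 = 81.1
  [0.25→0.75]: (316.8+288.5)/2 × 0.5 = 151.325
  [0.75→1.75]: (288.5+239.3)/2 × 1 = 263.9
  [1.75→5.75]: (239.3+113.2)/2 × 4 = 705.0
  Sum = 1201.325 ng/mL·hr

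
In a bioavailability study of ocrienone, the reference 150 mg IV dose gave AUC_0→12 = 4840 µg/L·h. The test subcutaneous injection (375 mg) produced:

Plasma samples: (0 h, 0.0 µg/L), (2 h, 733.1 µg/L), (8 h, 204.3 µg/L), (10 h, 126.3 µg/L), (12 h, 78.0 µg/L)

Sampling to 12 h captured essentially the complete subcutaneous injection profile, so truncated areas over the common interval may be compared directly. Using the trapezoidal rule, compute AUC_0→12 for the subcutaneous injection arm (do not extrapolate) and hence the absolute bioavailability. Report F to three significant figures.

F = 0.337

Trapezoidal AUC_0→12 (subcutaneous injection):
  [0→2]: (0.0+733.1)/2 × 2 = 733.1
  [2→8]: (733.1+204.3)/2 × 6 = 2812.2
  [8→10]: (204.3+126.3)/2 × 2 = 330.6
  [10→12]: (126.3+78.0)/2 × 2 = 204.3
  Sum = 4080.2 µg/L·h
F = (AUC_ev/D_ev)/(AUC_iv/D_iv) = (4080.2/375)/(4840/150) = 10.8805/32.2667 = 0.3372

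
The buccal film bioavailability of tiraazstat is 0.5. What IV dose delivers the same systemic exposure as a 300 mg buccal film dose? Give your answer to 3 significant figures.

D_iv = 150 mg

Systemic exposure from an extravascular dose = F × D_ev, so the equivalent IV dose is F × D_ev.
D_iv = F × D_ev = 0.5 × 300 = 150 mg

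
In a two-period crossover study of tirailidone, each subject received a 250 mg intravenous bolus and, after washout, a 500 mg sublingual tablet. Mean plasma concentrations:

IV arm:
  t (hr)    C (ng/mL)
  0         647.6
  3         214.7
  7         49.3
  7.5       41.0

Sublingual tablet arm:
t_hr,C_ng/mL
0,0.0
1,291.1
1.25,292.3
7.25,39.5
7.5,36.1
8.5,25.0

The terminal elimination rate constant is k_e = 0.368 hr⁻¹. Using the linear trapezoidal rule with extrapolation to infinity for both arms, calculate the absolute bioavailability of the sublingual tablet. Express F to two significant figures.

Trapezoidal AUC_0→7.5 (IV):
  [0→3]: (647.6+214.7)/2 × 3 = 1293.45
  [3→7]: (214.7+49.3)/2 × 4 = 528.0
  [7→7.5]: (49.3+41.0)/2 × 0.5 = 22.575
  Sum = 1844.025 ng/mL·hr
IV tail: 41.0/0.368 = 111.413; AUC_iv,0→∞ = 1844.025 + 111.413 = 1955.438 ng/mL·hr
Trapezoidal AUC_0→8.5 (sublingual tablet):
  [0→1]: (0.0+291.1)/2 × 1 = 145.55
  [1→1.25]: (291.1+292.3)/2 × 0.25 = 72.925
  [1.25→7.25]: (292.3+39.5)/2 × 6 = 995.4
  [7.25→7.5]: (39.5+36.1)/2 × 0.25 = 9.45
  [7.5→8.5]: (36.1+25.0)/2 × 1 = 30.55
  Sum = 1253.875 ng/mL·hr
sublingual tablet tail: 25.0/0.368 = 67.935; AUC_ev,0→∞ = 1253.875 + 67.935 = 1321.81 ng/mL·hr
F = (AUC_ev/D_ev)/(AUC_iv/D_iv) = (1321.81/500)/(1955.438/250) = 2.64362/7.821752 = 0.3380

F = 0.34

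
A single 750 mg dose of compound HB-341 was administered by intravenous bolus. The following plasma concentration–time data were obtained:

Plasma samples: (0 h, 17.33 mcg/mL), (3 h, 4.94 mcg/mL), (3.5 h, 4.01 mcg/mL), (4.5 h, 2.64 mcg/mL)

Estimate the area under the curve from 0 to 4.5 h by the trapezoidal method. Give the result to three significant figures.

Trapezoidal AUC_0→4.5:
  [0→3]: (17.33+4.94)/2 × 3 = 33.405
  [3→3.5]: (4.94+4.01)/2 × 0.5 = 2.2375
  [3.5→4.5]: (4.01+2.64)/2 × 1 = 3.325
  Sum = 38.9675 mcg/mL·h

AUC = 39.0 mcg/mL·h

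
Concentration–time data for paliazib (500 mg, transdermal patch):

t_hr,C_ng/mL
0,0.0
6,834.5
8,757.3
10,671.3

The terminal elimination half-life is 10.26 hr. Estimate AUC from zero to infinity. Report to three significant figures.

Trapezoidal AUC_0→10:
  [0→6]: (0.0+834.5)/2 × 6 = 2503.5
  [6→8]: (834.5+757.3)/2 × 2 = 1591.8
  [8→10]: (757.3+671.3)/2 × 2 = 1428.6
  Sum = 5523.9 ng/mL·hr
k_e = ln2 / t½ = 0.693147 / 10.26 = 0.0676 hr^-1
Extrapolated tail: C_last / k_e = 671.3 / 0.0676 = 9930.473
AUC_0→∞ = 5523.9 + 9930.473 = 15454.373 ng/mL·hr

AUC = 15500 ng/mL·hr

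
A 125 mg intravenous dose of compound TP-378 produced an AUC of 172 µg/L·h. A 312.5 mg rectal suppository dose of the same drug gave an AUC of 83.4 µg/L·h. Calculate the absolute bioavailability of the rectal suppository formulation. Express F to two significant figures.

F = 0.19

F = (AUC_ev / D_ev) / (AUC_iv / D_iv)
  = (83.4/312.5) / (172/125)
  = 0.26688 / 1.376 = 0.1940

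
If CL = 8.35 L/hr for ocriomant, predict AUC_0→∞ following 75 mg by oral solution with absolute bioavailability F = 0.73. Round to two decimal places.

AUC = 6.56 mg/L·hr

AUC_0→∞ = F × Dose / CL
        = 0.73 × 75 / 8.35 = 6.55689 mg/L·hr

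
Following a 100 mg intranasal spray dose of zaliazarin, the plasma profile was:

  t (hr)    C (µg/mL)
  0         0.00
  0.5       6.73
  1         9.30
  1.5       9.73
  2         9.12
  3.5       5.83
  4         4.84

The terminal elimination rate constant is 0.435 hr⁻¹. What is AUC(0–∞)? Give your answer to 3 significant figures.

Trapezoidal AUC_0→4:
  [0→0.5]: (0.00+6.73)/2 × 0.5 = 1.6825
  [0.5→1]: (6.73+9.30)/2 × 0.5 = 4.0075
  [1→1.5]: (9.30+9.73)/2 × 0.5 = 4.7575
  [1.5→2]: (9.73+9.12)/2 × 0.5 = 4.7125
  [2→3.5]: (9.12+5.83)/2 × 1.5 = 11.2125
  [3.5→4]: (5.83+4.84)/2 × 0.5 = 2.6675
  Sum = 29.04 µg/mL·hr
Extrapolated tail: C_last / k_e = 4.84 / 0.435 = 11.126
AUC_0→∞ = 29.04 + 11.126 = 40.166 µg/mL·hr

AUC = 40.2 µg/mL·hr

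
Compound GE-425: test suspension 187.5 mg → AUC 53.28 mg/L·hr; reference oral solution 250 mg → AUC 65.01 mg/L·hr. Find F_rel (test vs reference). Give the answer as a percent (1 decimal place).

F_rel = 109.3%

F_rel = (AUC_test/D_test) / (AUC_ref/D_ref)
      = (53.28/187.5) / (65.01/250)
      = 0.28416 / 0.26004 = 1.0928 = 109.28%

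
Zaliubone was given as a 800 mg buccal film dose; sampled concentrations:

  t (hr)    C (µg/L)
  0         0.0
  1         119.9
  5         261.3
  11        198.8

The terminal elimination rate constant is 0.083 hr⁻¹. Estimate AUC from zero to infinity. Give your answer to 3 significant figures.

AUC = 4600 µg/L·hr

Trapezoidal AUC_0→11:
  [0→1]: (0.0+119.9)/2 × 1 = 59.95
  [1→5]: (119.9+261.3)/2 × 4 = 762.4
  [5→11]: (261.3+198.8)/2 × 6 = 1380.3
  Sum = 2202.65 µg/L·hr
Extrapolated tail: C_last / k_e = 198.8 / 0.083 = 2395.181
AUC_0→∞ = 2202.65 + 2395.181 = 4597.831 µg/L·hr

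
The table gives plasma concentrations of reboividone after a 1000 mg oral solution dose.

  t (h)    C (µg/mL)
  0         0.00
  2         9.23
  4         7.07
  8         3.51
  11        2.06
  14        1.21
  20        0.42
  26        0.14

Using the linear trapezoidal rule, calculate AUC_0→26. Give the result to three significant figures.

Trapezoidal AUC_0→26:
  [0→2]: (0.00+9.23)/2 × 2 = 9.23
  [2→4]: (9.23+7.07)/2 × 2 = 16.3
  [4→8]: (7.07+3.51)/2 × 4 = 21.16
  [8→11]: (3.51+2.06)/2 × 3 = 8.355
  [11→14]: (2.06+1.21)/2 × 3 = 4.905
  [14→20]: (1.21+0.42)/2 × 6 = 4.89
  [20→26]: (0.42+0.14)/2 × 6 = 1.68
  Sum = 66.52 µg/mL·h

AUC = 66.5 µg/mL·h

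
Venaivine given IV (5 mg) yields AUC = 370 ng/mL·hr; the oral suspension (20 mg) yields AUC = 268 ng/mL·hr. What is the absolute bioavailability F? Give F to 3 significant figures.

F = 0.181

F = (AUC_ev / D_ev) / (AUC_iv / D_iv)
  = (268/20) / (370/5)
  = 13.4 / 74 = 0.1811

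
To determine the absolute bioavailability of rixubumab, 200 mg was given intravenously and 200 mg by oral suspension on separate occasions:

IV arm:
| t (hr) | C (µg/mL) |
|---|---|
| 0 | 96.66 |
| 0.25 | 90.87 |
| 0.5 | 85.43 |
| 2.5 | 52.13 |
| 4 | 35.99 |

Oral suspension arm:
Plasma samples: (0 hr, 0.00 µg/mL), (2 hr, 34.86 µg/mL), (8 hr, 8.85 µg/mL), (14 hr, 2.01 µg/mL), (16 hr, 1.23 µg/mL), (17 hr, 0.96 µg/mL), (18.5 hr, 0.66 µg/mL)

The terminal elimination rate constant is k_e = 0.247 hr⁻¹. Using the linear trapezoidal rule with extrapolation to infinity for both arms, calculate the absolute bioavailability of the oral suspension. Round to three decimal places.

F = 0.524

Trapezoidal AUC_0→4 (IV):
  [0→0.25]: (96.66+90.87)/2 × 0.25 = 23.44125
  [0.25→0.5]: (90.87+85.43)/2 × 0.25 = 22.0375
  [0.5→2.5]: (85.43+52.13)/2 × 2 = 137.56
  [2.5→4]: (52.13+35.99)/2 × 1.5 = 66.09
  Sum = 249.12875 µg/mL·hr
IV tail: 35.99/0.247 = 145.709; AUC_iv,0→∞ = 249.12875 + 145.709 = 394.83775 µg/mL·hr
Trapezoidal AUC_0→18.5 (oral suspension):
  [0→2]: (0.00+34.86)/2 × 2 = 34.86
  [2→8]: (34.86+8.85)/2 × 6 = 131.13
  [8→14]: (8.85+2.01)/2 × 6 = 32.58
  [14→16]: (2.01+1.23)/2 × 2 = 3.24
  [16→17]: (1.23+0.96)/2 × 1 = 1.095
  [17→18.5]: (0.96+0.66)/2 × 1.5 = 1.215
  Sum = 204.12 µg/mL·hr
oral suspension tail: 0.66/0.247 = 2.672; AUC_ev,0→∞ = 204.12 + 2.672 = 206.792 µg/mL·hr
F = (AUC_ev/D_ev)/(AUC_iv/D_iv) = (206.792/200)/(394.83775/200) = 1.03396/1.97419 = 0.5237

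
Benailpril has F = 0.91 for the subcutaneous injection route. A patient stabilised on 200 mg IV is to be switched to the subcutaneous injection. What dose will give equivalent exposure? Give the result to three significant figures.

For equal systemic exposure: F × D_ev = D_iv
D_ev = D_iv / F = 200 / 0.91 = 219.78 mg

D_subcutaneous = 220 mg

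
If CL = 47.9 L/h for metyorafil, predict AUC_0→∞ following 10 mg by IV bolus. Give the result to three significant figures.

AUC_0→∞ = Dose_iv / CL
        = 10 / 47.9 = 0.208768 mg/L·h

AUC = 0.209 mg/L·h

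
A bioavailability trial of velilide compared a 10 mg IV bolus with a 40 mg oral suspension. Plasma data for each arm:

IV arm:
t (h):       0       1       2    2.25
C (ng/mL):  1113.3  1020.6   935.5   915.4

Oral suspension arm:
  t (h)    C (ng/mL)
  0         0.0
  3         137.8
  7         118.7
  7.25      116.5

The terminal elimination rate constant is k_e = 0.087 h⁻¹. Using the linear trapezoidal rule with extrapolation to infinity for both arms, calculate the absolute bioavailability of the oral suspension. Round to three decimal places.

Trapezoidal AUC_0→2.25 (IV):
  [0→1]: (1113.3+1020.6)/2 × 1 = 1066.95
  [1→2]: (1020.6+935.5)/2 × 1 = 978.05
  [2→2.25]: (935.5+915.4)/2 × 0.25 = 231.3625
  Sum = 2276.3625 ng/mL·h
IV tail: 915.4/0.087 = 10521.839; AUC_iv,0→∞ = 2276.3625 + 10521.839 = 12798.2015 ng/mL·h
Trapezoidal AUC_0→7.25 (oral suspension):
  [0→3]: (0.0+137.8)/2 × 3 = 206.7
  [3→7]: (137.8+118.7)/2 × 4 = 513.0
  [7→7.25]: (118.7+116.5)/2 × 0.25 = 29.4
  Sum = 749.1 ng/mL·h
oral suspension tail: 116.5/0.087 = 1339.080; AUC_ev,0→∞ = 749.1 + 1339.080 = 2088.18 ng/mL·h
F = (AUC_ev/D_ev)/(AUC_iv/D_iv) = (2088.18/40)/(12798.2015/10) = 52.2045/1279.82 = 0.0408

F = 0.041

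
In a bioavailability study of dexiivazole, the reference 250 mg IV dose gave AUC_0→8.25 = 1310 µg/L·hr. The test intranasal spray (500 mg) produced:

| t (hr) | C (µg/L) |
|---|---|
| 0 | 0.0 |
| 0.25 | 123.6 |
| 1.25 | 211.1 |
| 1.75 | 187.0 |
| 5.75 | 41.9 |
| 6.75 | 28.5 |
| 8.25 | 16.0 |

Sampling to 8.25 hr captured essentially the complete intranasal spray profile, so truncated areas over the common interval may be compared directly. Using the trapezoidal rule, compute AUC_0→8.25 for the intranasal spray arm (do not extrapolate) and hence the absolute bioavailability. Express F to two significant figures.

Trapezoidal AUC_0→8.25 (intranasal spray):
  [0→0.25]: (0.0+123.6)/2 × 0.25 = 15.45
  [0.25→1.25]: (123.6+211.1)/2 × 1 = 167.35
  [1.25→1.75]: (211.1+187.0)/2 × 0.5 = 99.525
  [1.75→5.75]: (187.0+41.9)/2 × 4 = 457.8
  [5.75→6.75]: (41.9+28.5)/2 × 1 = 35.2
  [6.75→8.25]: (28.5+16.0)/2 × 1.5 = 33.375
  Sum = 808.7 µg/L·hr
F = (AUC_ev/D_ev)/(AUC_iv/D_iv) = (808.7/500)/(1310/250) = 1.6174/5.24 = 0.3087

F = 0.31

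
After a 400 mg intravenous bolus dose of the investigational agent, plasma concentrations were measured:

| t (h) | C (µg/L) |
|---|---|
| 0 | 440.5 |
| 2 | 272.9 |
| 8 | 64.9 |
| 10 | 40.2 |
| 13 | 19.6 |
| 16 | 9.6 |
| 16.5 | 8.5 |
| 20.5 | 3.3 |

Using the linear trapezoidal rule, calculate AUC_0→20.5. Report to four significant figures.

Trapezoidal AUC_0→20.5:
  [0→2]: (440.5+272.9)/2 × 2 = 713.4
  [2→8]: (272.9+64.9)/2 × 6 = 1013.4
  [8→10]: (64.9+40.2)/2 × 2 = 105.1
  [10→13]: (40.2+19.6)/2 × 3 = 89.7
  [13→16]: (19.6+9.6)/2 × 3 = 43.8
  [16→16.5]: (9.6+8.5)/2 × 0.5 = 4.525
  [16.5→20.5]: (8.5+3.3)/2 × 4 = 23.6
  Sum = 1993.525 µg/L·h

AUC = 1994 µg/L·h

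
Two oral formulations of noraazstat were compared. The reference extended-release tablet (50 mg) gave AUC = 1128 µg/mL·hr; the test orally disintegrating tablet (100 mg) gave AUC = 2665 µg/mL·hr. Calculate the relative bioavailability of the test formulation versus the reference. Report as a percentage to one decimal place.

F_rel = 118.1%

F_rel = (AUC_test/D_test) / (AUC_ref/D_ref)
      = (2665/100) / (1128/50)
      = 26.65 / 22.56 = 1.1813 = 118.13%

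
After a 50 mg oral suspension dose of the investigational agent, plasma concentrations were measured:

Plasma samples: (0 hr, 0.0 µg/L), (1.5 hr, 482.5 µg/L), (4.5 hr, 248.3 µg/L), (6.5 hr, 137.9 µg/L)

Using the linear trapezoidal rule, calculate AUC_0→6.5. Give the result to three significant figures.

Trapezoidal AUC_0→6.5:
  [0→1.5]: (0.0+482.5)/2 × 1.5 = 361.875
  [1.5→4.5]: (482.5+248.3)/2 × 3 = 1096.2
  [4.5→6.5]: (248.3+137.9)/2 × 2 = 386.2
  Sum = 1844.275 µg/L·hr

AUC = 1840 µg/L·hr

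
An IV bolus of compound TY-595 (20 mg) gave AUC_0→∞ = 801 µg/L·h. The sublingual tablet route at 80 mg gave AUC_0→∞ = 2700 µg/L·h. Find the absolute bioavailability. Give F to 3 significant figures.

F = 0.843

F = (AUC_ev / D_ev) / (AUC_iv / D_iv)
  = (2700/80) / (801/20)
  = 33.75 / 40.05 = 0.8427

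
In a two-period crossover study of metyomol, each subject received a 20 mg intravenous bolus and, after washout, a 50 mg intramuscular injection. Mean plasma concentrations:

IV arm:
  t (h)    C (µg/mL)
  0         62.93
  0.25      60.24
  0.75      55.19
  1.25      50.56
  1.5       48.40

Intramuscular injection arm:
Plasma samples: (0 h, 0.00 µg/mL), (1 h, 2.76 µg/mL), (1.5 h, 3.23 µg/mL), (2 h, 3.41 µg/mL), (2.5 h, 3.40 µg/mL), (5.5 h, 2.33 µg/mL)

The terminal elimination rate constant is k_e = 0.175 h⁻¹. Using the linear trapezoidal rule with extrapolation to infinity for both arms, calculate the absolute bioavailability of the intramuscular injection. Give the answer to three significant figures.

F = 0.0313

Trapezoidal AUC_0→1.5 (IV):
  [0→0.25]: (62.93+60.24)/2 × 0.25 = 15.39625
  [0.25→0.75]: (60.24+55.19)/2 × 0.5 = 28.8575
  [0.75→1.25]: (55.19+50.56)/2 × 0.5 = 26.4375
  [1.25→1.5]: (50.56+48.40)/2 × 0.25 = 12.37
  Sum = 83.06125 µg/mL·h
IV tail: 48.40/0.175 = 276.571; AUC_iv,0→∞ = 83.06125 + 276.571 = 359.63225 µg/mL·h
Trapezoidal AUC_0→5.5 (intramuscular injection):
  [0→1]: (0.00+2.76)/2 × 1 = 1.38
  [1→1.5]: (2.76+3.23)/2 × 0.5 = 1.4975
  [1.5→2]: (3.23+3.41)/2 × 0.5 = 1.66
  [2→2.5]: (3.41+3.40)/2 × 0.5 = 1.7025
  [2.5→5.5]: (3.40+2.33)/2 × 3 = 8.595
  Sum = 14.835 µg/mL·h
intramuscular injection tail: 2.33/0.175 = 13.314; AUC_ev,0→∞ = 14.835 + 13.314 = 28.149 µg/mL·h
F = (AUC_ev/D_ev)/(AUC_iv/D_iv) = (28.149/50)/(359.63225/20) = 0.56298/17.9816 = 0.0313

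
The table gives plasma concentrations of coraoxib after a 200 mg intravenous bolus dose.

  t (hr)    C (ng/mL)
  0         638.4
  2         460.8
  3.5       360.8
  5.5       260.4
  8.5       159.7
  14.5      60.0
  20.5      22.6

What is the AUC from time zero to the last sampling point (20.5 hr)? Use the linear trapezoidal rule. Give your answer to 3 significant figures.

Trapezoidal AUC_0→20.5:
  [0→2]: (638.4+460.8)/2 × 2 = 1099.2
  [2→3.5]: (460.8+360.8)/2 × 1.5 = 616.2
  [3.5→5.5]: (360.8+260.4)/2 × 2 = 621.2
  [5.5→8.5]: (260.4+159.7)/2 × 3 = 630.15
  [8.5→14.5]: (159.7+60.0)/2 × 6 = 659.1
  [14.5→20.5]: (60.0+22.6)/2 × 6 = 247.8
  Sum = 3873.65 ng/mL·hr

AUC = 3870 ng/mL·hr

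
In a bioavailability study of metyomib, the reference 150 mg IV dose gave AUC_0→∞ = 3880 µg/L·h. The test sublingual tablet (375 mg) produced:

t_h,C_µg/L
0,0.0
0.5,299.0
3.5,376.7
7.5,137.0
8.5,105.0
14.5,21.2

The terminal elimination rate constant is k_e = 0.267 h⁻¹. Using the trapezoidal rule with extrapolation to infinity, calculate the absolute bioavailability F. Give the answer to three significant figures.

Trapezoidal AUC_0→14.5 (sublingual tablet):
  [0→0.5]: (0.0+299.0)/2 × 0.5 = 74.75
  [0.5→3.5]: (299.0+376.7)/2 × 3 = 1013.55
  [3.5→7.5]: (376.7+137.0)/2 × 4 = 1027.4
  [7.5→8.5]: (137.0+105.0)/2 × 1 = 121.0
  [8.5→14.5]: (105.0+21.2)/2 × 6 = 378.6
  Sum = 2615.3 µg/L·h
Tail: C_last/k_e = 21.2/0.267 = 79.401
AUC_0→∞ (sublingual tablet) = 2615.3 + 79.401 = 2694.701 µg/L·h
F = (AUC_ev/D_ev)/(AUC_iv/D_iv) = (2694.701/375)/(3880/150) = 7.18587/25.8667 = 0.2778

F = 0.278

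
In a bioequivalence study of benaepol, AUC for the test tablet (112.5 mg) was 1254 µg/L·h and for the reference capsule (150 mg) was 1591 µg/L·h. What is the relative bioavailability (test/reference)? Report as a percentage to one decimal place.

F_rel = (AUC_test/D_test) / (AUC_ref/D_ref)
      = (1254/112.5) / (1591/150)
      = 11.1467 / 10.6067 = 1.0509 = 105.09%

F_rel = 105.1%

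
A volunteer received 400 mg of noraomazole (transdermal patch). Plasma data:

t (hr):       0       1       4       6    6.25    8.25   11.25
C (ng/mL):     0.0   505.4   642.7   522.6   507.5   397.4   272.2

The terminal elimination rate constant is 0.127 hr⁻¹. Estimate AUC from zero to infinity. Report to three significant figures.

Trapezoidal AUC_0→11.25:
  [0→1]: (0.0+505.4)/2 × 1 = 252.7
  [1→4]: (505.4+642.7)/2 × 3 = 1722.15
  [4→6]: (642.7+522.6)/2 × 2 = 1165.3
  [6→6.25]: (522.6+507.5)/2 × 0.25 = 128.7625
  [6.25→8.25]: (507.5+397.4)/2 × 2 = 904.9
  [8.25→11.25]: (397.4+272.2)/2 × 3 = 1004.4
  Sum = 5178.2125 ng/mL·hr
Extrapolated tail: C_last / k_e = 272.2 / 0.127 = 2143.307
AUC_0→∞ = 5178.2125 + 2143.307 = 7321.5195 ng/mL·hr

AUC = 7320 ng/mL·hr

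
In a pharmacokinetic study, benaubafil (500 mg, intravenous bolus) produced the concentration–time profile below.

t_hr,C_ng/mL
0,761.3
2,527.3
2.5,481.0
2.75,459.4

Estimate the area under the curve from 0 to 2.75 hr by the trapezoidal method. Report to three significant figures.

AUC = 1660 ng/mL·hr

Trapezoidal AUC_0→2.75:
  [0→2]: (761.3+527.3)/2 × 2 = 1288.6
  [2→2.5]: (527.3+481.0)/2 × 0.5 = 252.075
  [2.5→2.75]: (481.0+459.4)/2 × 0.25 = 117.55
  Sum = 1658.225 ng/mL·hr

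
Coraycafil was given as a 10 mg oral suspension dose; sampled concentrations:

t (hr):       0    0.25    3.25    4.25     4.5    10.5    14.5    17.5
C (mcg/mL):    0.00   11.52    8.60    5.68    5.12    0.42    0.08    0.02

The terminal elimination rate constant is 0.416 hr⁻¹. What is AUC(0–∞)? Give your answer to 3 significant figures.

Trapezoidal AUC_0→17.5:
  [0→0.25]: (0.00+11.52)/2 × 0.25 = 1.44
  [0.25→3.25]: (11.52+8.60)/2 × 3 = 30.18
  [3.25→4.25]: (8.60+5.68)/2 × 1 = 7.14
  [4.25→4.5]: (5.68+5.12)/2 × 0.25 = 1.35
  [4.5→10.5]: (5.12+0.42)/2 × 6 = 16.62
  [10.5→14.5]: (0.42+0.08)/2 × 4 = 1.0
  [14.5→17.5]: (0.08+0.02)/2 × 3 = 0.15
  Sum = 57.88 mcg/mL·hr
Extrapolated tail: C_last / k_e = 0.02 / 0.416 = 0.048
AUC_0→∞ = 57.88 + 0.048 = 57.928 mcg/mL·hr

AUC = 57.9 mcg/mL·hr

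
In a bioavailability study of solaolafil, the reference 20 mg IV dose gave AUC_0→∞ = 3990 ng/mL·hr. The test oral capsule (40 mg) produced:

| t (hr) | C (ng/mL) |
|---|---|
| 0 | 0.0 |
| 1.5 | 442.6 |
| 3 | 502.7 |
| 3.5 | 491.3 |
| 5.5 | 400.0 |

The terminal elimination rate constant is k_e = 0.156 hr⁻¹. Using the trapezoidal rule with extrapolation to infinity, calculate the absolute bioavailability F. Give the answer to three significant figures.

Trapezoidal AUC_0→5.5 (oral capsule):
  [0→1.5]: (0.0+442.6)/2 × 1.5 = 331.95
  [1.5→3]: (442.6+502.7)/2 × 1.5 = 708.975
  [3→3.5]: (502.7+491.3)/2 × 0.5 = 248.5
  [3.5→5.5]: (491.3+400.0)/2 × 2 = 891.3
  Sum = 2180.725 ng/mL·hr
Tail: C_last/k_e = 400.0/0.156 = 2564.103
AUC_0→∞ (oral capsule) = 2180.725 + 2564.103 = 4744.828 ng/mL·hr
F = (AUC_ev/D_ev)/(AUC_iv/D_iv) = (4744.828/40)/(3990/20) = 118.6207/199.5 = 0.5946

F = 0.595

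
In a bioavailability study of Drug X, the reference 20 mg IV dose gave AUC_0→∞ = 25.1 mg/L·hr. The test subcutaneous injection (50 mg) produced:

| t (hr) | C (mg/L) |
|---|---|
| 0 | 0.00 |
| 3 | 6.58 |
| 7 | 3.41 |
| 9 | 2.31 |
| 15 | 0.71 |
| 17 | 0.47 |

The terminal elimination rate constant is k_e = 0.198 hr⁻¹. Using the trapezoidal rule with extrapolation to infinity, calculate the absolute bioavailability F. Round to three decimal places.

Trapezoidal AUC_0→17 (subcutaneous injection):
  [0→3]: (0.00+6.58)/2 × 3 = 9.87
  [3→7]: (6.58+3.41)/2 × 4 = 19.98
  [7→9]: (3.41+2.31)/2 × 2 = 5.72
  [9→15]: (2.31+0.71)/2 × 6 = 9.06
  [15→17]: (0.71+0.47)/2 × 2 = 1.18
  Sum = 45.81 mg/L·hr
Tail: C_last/k_e = 0.47/0.198 = 2.374
AUC_0→∞ (subcutaneous injection) = 45.81 + 2.374 = 48.184 mg/L·hr
F = (AUC_ev/D_ev)/(AUC_iv/D_iv) = (48.184/50)/(25.1/20) = 0.96368/1.255 = 0.7679

F = 0.768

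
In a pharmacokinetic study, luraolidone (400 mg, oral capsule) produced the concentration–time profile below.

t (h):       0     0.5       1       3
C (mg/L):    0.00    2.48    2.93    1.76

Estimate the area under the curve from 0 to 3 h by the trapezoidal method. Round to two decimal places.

AUC = 6.66 mg/L·h

Trapezoidal AUC_0→3:
  [0→0.5]: (0.00+2.48)/2 × 0.5 = 0.62
  [0.5→1]: (2.48+2.93)/2 × 0.5 = 1.3525
  [1→3]: (2.93+1.76)/2 × 2 = 4.69
  Sum = 6.6625 mg/L·h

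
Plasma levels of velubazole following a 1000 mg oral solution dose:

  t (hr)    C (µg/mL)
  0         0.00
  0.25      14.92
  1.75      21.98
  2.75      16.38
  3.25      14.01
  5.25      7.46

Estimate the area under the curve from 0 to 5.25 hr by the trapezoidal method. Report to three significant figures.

Trapezoidal AUC_0→5.25:
  [0→0.25]: (0.00+14.92)/2 × 0.25 = 1.865
  [0.25→1.75]: (14.92+21.98)/2 × 1.5 = 27.675
  [1.75→2.75]: (21.98+16.38)/2 × 1 = 19.18
  [2.75→3.25]: (16.38+14.01)/2 × 0.5 = 7.5975
  [3.25→5.25]: (14.01+7.46)/2 × 2 = 21.47
  Sum = 77.7875 µg/mL·hr

AUC = 77.8 µg/mL·hr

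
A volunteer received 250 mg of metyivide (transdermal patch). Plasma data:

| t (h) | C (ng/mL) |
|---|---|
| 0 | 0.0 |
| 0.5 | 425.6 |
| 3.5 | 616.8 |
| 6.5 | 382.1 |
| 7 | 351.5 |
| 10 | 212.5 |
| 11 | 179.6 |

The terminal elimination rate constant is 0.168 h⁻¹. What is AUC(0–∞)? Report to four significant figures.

Trapezoidal AUC_0→11:
  [0→0.5]: (0.0+425.6)/2 × 0.5 = 106.4
  [0.5→3.5]: (425.6+616.8)/2 × 3 = 1563.6
  [3.5→6.5]: (616.8+382.1)/2 × 3 = 1498.35
  [6.5→7]: (382.1+351.5)/2 × 0.5 = 183.4
  [7→10]: (351.5+212.5)/2 × 3 = 846.0
  [10→11]: (212.5+179.6)/2 × 1 = 196.05
  Sum = 4393.8 ng/mL·h
Extrapolated tail: C_last / k_e = 179.6 / 0.168 = 1069.048
AUC_0→∞ = 4393.8 + 1069.048 = 5462.848 ng/mL·h

AUC = 5463 ng/mL·h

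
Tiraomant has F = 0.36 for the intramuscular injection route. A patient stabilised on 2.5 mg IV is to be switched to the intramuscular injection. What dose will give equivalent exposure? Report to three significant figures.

For equal systemic exposure: F × D_ev = D_iv
D_ev = D_iv / F = 2.5 / 0.36 = 6.94444 mg

D_intramuscular = 6.94 mg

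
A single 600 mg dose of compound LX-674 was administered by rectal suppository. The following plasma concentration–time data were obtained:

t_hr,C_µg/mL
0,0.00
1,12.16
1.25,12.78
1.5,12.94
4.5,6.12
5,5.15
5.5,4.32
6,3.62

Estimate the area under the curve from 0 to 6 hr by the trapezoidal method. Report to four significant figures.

AUC = 48.17 µg/mL·hr

Trapezoidal AUC_0→6:
  [0→1]: (0.00+12.16)/2 × 1 = 6.08
  [1→1.25]: (12.16+12.78)/2 × 0.25 = 3.1175
  [1.25→1.5]: (12.78+12.94)/2 × 0.25 = 3.215
  [1.5→4.5]: (12.94+6.12)/2 × 3 = 28.59
  [4.5→5]: (6.12+5.15)/2 × 0.5 = 2.8175
  [5→5.5]: (5.15+4.32)/2 × 0.5 = 2.3675
  [5.5→6]: (4.32+3.62)/2 × 0.5 = 1.985
  Sum = 48.1725 µg/mL·hr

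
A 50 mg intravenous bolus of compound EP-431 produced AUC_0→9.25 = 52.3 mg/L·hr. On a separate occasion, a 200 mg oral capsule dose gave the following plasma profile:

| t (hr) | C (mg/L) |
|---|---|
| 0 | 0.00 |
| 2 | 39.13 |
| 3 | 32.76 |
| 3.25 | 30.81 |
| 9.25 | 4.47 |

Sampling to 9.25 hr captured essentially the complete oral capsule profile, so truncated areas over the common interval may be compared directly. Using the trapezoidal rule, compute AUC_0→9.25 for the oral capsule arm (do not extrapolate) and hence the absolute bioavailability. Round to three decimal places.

F = 0.903

Trapezoidal AUC_0→9.25 (oral capsule):
  [0→2]: (0.00+39.13)/2 × 2 = 39.13
  [2→3]: (39.13+32.76)/2 × 1 = 35.945
  [3→3.25]: (32.76+30.81)/2 × 0.25 = 7.94625
  [3.25→9.25]: (30.81+4.47)/2 × 6 = 105.84
  Sum = 188.86125 mg/L·hr
F = (AUC_ev/D_ev)/(AUC_iv/D_iv) = (188.86125/200)/(52.3/50) = 0.94430625/1.046 = 0.9028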